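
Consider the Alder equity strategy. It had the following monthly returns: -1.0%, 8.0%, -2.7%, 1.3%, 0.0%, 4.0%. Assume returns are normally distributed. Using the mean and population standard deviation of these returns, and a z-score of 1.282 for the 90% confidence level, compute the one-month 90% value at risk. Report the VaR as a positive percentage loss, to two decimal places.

μ = (-1 + 8 − 2.7 + 1.3 + 0 + 4) / 6 = 9.60 / 6 = 1.6000%
Σ(r − μ)² = (-1 − 1.6000)² + (8 − 1.6000)² + … = 74.6200
population σ = √(74.6200 / 6) = √12.4367 = 3.5266%
VaR = −(μ − z·σ) = −(1.6000 − 1.282 × 3.5266) = −(-2.9211) = 2.9211%

2.92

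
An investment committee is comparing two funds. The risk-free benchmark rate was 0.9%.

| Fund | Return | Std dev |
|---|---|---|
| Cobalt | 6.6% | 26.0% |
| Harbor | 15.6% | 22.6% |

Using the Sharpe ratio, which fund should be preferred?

Harbor

Cobalt: Sharpe ratio = (6.6% − 0.9%) / 26.0% = 0.219
Harbor: Sharpe ratio = (15.6% − 0.9%) / 22.6% = 0.650
Highest: Harbor (0.650).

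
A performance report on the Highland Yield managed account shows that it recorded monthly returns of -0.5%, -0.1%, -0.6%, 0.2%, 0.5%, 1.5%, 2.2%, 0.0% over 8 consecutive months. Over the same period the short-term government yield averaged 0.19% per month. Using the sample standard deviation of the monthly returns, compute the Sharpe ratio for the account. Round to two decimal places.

Mean return μ = 3.20 / 8 = 0.4000%
Sample std dev = √[6.7200 / 7] = 0.9798%
Sharpe = (μ − rf) / σ = (0.4000 − 0.19) / 0.9798 = 0.2100 / 0.9798 = 0.2143

0.21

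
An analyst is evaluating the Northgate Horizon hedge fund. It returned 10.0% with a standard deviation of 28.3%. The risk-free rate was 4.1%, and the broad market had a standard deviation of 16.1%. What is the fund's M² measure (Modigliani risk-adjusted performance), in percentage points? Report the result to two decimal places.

Sharpe = (Rp − Rf) / σp = (10.0% − 4.1%) / 28.3% = 0.2085
M² = Rf + Sharpe × σm = 4.1% + 0.2085 × 16.1% = 7.4569%

7.46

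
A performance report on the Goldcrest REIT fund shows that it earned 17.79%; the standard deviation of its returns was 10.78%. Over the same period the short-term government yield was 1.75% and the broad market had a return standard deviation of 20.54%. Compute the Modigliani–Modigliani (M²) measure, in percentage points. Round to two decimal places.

Sharpe = (Rp − Rf) / σp = (17.79% − 1.75%) / 10.78% = 1.4879
M² = Rf + Sharpe × σm = 1.75% + 1.4879 × 20.54% = 32.3115%

32.31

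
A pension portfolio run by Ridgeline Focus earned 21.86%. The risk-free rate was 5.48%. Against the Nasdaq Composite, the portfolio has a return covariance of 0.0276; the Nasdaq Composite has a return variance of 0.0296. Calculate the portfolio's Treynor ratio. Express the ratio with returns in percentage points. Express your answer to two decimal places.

β = Cov / Var = 0.0276 / 0.0296 = 0.9324
Treynor = (Rp − Rf) / β = (21.86% − 5.48%) / 0.9324 = 16.38 / 0.9324 = 17.5676

17.57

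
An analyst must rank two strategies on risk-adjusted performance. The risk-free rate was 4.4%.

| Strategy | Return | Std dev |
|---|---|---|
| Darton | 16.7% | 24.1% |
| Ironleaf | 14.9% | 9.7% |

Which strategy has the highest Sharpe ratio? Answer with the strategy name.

Ironleaf

Darton: Sharpe ratio = (16.7% − 4.4%) / 24.1% = 0.510
Ironleaf: Sharpe ratio = (14.9% − 4.4%) / 9.7% = 1.082
Highest: Ironleaf (1.082).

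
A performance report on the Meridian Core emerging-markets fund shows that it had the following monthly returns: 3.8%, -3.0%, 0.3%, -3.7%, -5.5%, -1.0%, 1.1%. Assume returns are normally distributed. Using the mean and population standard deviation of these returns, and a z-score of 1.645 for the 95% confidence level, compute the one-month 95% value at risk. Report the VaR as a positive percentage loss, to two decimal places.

Mean return μ = -8.00 / 7 = -1.1429%
Population σ = √[Σ(r − μ)² / 7] = √[60.5371 / 7] = √8.6482 = 2.9408%
VaR = −(μ − z·σ) = −(-1.1429 − 1.645 × 2.9408) = −(-5.9805) = 5.9805%

5.98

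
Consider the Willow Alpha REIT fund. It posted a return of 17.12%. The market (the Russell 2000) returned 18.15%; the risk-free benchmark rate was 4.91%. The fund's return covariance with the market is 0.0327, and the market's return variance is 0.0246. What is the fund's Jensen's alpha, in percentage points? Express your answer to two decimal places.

β = Cov / Var = 0.0327 / 0.0246 = 1.3293
E[R] = Rf + β(Rm − Rf) = 4.91% + 1.3293 × (18.15% − 4.91%) = 22.5099%
α = Rp − E[R] = 17.12% − 22.5099% = -5.3899

-5.39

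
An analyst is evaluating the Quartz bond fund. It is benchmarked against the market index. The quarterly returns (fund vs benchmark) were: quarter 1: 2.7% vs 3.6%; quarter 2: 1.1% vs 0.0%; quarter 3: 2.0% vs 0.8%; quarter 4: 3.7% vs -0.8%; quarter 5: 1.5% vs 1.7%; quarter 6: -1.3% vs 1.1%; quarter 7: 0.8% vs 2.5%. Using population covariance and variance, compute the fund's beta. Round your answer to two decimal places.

-0.14

r̄p = 1.5000%,  r̄m = 1.2714%
Cov = Σ(rp − r̄p)(rm − r̄m) / 7 = -0.2671
Var(rm) = Σ(rm − r̄m)² / 7 = 1.8963
β = Cov / Var = -0.2671 / 1.8963 = -0.1409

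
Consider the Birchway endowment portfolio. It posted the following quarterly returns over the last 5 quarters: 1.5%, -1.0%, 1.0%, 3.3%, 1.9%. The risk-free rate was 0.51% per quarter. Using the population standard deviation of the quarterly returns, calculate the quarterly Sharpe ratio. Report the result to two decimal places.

0.59

r̄ = (1.5 − 1 + 1 + 3.3 + 1.9) / 5 = 1.3400%
Σ(r − r̄)² = 9.7720; population σ = √(9.7720/5) = 1.3980%
Sharpe = (r̄ − rf) / σ = (1.3400 − 0.51) / 1.3980 = 0.8300 / 1.3980 = 0.5937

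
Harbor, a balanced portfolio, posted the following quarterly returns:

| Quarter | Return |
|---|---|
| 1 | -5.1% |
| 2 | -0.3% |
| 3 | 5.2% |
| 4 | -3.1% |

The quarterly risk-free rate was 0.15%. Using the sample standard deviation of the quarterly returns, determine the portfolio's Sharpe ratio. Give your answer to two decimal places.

μ = (-5.1 − 0.3 + 5.2 − 3.1) / 4 = -3.30 / 4 = -0.8250%
Σ(r − μ)² = (-5.1 − (-0.8250))² + (-0.3 − (-0.8250))² + … = 60.0275
σ = √[60.0275 / 3] = 4.4732%
Sharpe = (μ − rf) / σ = (-0.8250 − 0.15) / 4.4732 = -0.9750 / 4.4732 = -0.2180

-0.22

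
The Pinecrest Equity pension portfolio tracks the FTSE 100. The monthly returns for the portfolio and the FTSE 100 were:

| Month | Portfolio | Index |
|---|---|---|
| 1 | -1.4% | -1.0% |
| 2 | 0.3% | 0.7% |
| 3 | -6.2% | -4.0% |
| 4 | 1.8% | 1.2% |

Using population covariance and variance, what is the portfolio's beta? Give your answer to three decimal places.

1.471

r̄p = -1.3750%,  r̄m = -0.7750%
Cov = Σ(rp − r̄p)(rm − r̄m) / 4 = 6.0769
Var(rm) = Σ(rm − r̄m)² / 4 = 4.1319
β = Cov / Var = 6.0769 / 4.1319 = 1.4707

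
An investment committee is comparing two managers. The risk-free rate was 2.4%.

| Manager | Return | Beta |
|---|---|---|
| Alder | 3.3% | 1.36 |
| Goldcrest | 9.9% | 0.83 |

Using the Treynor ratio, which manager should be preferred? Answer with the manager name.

Goldcrest

Alder: Treynor = (3.3% − 2.4%) / 1.36 = 0.662
Goldcrest: Treynor = (9.9% − 2.4%) / 0.83 = 9.036
Highest: Goldcrest (9.036).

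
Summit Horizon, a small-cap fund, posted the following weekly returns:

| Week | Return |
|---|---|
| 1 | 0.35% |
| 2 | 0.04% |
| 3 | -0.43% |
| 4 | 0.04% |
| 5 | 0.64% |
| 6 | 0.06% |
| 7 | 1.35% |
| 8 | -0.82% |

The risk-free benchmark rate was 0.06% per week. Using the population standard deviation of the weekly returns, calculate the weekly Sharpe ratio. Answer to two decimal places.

0.15

Mean return r̄ = 1.230 / 8 = 0.1538%
Σ(r − r̄)² = 3.0296; population σ = √(3.0296/8) = 0.6154%
Sharpe = (r̄ − rf) / σ = (0.1538 − 0.06) / 0.6154 = 0.0938 / 0.6154 = 0.1524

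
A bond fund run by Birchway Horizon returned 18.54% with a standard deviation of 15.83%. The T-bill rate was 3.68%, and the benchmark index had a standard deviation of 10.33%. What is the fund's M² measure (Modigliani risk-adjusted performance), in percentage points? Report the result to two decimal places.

Sharpe = (Rp − Rf) / σp = (18.54% − 3.68%) / 15.83% = 0.9387
M² = Rf + Sharpe × σm = 3.68% + 0.9387 × 10.33% = 13.3768%

13.38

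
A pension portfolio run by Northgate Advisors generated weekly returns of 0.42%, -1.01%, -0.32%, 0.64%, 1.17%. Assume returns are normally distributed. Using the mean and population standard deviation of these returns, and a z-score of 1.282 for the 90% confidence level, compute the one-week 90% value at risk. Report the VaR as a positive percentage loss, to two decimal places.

r̄ = (0.42 − 1.01 − 0.32 + 0.64 + 1.17) / 5 = 0.900 / 5 = 0.1800%
Σ(r − r̄)² = 2.9154; population σ = √(2.9154/5) = 0.7636%
VaR = −(r̄ − z·σ) = −(0.1800 − 1.282 × 0.7636) = −(-0.7989) = 0.7989%

0.80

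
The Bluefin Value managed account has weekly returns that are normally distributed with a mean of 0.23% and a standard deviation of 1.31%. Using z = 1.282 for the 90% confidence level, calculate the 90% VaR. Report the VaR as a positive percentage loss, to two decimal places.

VaR (as % loss) = −(μ − z·σ) = −(0.23% − 1.282 × 1.31%) = −(-1.44942%) = 1.44942%

1.45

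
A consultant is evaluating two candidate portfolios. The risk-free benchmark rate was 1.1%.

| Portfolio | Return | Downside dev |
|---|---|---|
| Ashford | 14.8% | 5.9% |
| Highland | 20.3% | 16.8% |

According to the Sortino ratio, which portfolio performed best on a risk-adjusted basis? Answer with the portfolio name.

Ashford: Sortino ratio = (14.8% − 1.1%) / 5.9% = 2.322
Highland: Sortino ratio = (20.3% − 1.1%) / 16.8% = 1.143
Highest: Ashford (2.322).

Ashford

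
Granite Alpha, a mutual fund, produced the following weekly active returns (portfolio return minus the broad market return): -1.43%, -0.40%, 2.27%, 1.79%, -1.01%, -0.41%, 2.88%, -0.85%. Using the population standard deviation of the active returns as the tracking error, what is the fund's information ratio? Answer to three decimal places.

0.226

r̄ = (-1.43 − 0.4 + 2.27 + 1.79 − 1.01 − 0.41 + 2.88 − 0.85) / 8 = 0.3550%
Population std dev = √[19.7588 / 8] = 1.5716%
IR = r̄ / tracking error = 0.3550 / 1.5716 = 0.2259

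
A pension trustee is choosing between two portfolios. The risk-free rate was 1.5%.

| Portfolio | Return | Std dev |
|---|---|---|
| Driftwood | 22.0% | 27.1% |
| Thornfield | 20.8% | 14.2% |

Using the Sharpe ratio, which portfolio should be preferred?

Thornfield

Driftwood: Sharpe ratio = (22.0% − 1.5%) / 27.1% = 0.756
Thornfield: Sharpe ratio = (20.8% − 1.5%) / 14.2% = 1.359
Highest: Thornfield (1.359).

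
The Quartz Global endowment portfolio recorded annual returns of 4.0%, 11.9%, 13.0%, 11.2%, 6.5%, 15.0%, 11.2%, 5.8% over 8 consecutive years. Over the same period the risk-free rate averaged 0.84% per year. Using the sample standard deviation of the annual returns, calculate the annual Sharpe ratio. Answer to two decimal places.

2.31

Mean return r̄ = 78.60 / 8 = 9.8250%
Sample σ = √[Σ(r − r̄)² / 7] = √[106.1350 / 7] = √15.1621 = 3.8939%
Sharpe = (r̄ − rf) / σ = (9.8250 − 0.84) / 3.8939 = 8.9850 / 3.8939 = 2.3075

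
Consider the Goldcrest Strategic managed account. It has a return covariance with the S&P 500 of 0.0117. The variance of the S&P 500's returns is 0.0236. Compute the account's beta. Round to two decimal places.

0.50

β = Cov(Rp, Rm) / Var(Rm) = 0.0117 / 0.0236 = 0.4958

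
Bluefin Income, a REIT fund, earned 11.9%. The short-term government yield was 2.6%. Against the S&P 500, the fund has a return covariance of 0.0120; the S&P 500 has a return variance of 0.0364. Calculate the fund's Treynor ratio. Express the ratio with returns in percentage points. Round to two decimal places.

28.21

β = Cov / Var = 0.0120 / 0.0364 = 0.3297
Treynor = (Rp − Rf) / β = (11.9% − 2.6%) / 0.3297 = 9.30 / 0.3297 = 28.2075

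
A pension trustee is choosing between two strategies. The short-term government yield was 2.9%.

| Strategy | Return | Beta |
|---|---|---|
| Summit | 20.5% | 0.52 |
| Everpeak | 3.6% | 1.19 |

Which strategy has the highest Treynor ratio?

Summit: Treynor = (20.5% − 2.9%) / 0.52 = 33.846
Everpeak: Treynor = (3.6% − 2.9%) / 1.19 = 0.588
Highest: Summit (33.846).

Summit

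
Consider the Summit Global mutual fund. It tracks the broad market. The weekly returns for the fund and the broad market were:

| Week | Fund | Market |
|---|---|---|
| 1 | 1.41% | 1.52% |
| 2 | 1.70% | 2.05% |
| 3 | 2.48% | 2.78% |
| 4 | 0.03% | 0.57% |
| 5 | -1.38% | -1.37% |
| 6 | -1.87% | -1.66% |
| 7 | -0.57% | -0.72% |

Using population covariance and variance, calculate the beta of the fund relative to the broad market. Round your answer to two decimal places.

0.94

r̄p = 0.2571%,  r̄m = 0.4529%
Cov = Σ(rp − r̄p)(rm − r̄m) / 7 = 2.4471
Var(rm) = Σ(rm − r̄m)² / 7 = 2.6116
β = Cov / Var = 2.4471 / 2.6116 = 0.9370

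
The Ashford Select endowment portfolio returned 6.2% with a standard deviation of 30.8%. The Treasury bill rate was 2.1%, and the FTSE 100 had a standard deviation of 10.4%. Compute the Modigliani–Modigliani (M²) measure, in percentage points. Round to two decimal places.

Sharpe = (Rp − Rf) / σp = (6.2% − 2.1%) / 30.8% = 0.1331
M² = Rf + Sharpe × σm = 2.1% + 0.1331 × 10.4% = 3.4842%

3.48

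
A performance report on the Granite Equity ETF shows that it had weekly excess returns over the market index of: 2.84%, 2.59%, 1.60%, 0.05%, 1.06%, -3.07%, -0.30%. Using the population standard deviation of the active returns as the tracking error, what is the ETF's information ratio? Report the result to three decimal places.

0.363

Mean return μ = 4.770 / 7 = 0.6814%
Σ(r − μ)² = 24.7243; population σ = √(24.7243/7) = 1.8794%
IR = μ / tracking error = 0.6814 / 1.8794 = 0.3626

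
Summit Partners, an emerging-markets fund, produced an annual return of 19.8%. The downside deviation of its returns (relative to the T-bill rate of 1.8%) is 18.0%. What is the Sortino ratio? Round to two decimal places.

1.00

Sortino = (Rp − Rf) / σd = (19.8% − 1.8%) / 18.0% = 18.00% / 18.0% = 1.0000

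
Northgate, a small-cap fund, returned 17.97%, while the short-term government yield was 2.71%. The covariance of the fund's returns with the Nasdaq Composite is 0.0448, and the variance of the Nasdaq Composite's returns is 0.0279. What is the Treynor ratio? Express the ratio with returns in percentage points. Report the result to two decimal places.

9.50

β = Cov / Var = 0.0448 / 0.0279 = 1.6057
Treynor = (Rp − Rf) / β = (17.97% − 2.71%) / 1.6057 = 15.26 / 1.6057 = 9.5036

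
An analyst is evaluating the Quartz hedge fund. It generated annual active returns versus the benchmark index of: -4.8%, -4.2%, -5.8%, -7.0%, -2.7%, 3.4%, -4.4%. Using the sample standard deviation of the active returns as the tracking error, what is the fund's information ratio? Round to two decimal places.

r̄ = (-4.8 − 4.2 − 5.8 − 7 − 2.7 + 3.4 − 4.4) / 7 = -3.6429%
Σ(r − r̄)² = 68.6371; sample σ = √(68.6371/6) = 3.3822%
IR = r̄ / tracking error = -3.6429 / 3.3822 = -1.0771

-1.08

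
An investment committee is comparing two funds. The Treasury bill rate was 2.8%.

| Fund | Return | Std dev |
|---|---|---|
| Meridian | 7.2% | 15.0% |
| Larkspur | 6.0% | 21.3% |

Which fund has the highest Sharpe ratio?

Meridian

Meridian: Sharpe ratio = (7.2% − 2.8%) / 15.0% = 0.293
Larkspur: Sharpe ratio = (6.0% − 2.8%) / 21.3% = 0.150
Highest: Meridian (0.293).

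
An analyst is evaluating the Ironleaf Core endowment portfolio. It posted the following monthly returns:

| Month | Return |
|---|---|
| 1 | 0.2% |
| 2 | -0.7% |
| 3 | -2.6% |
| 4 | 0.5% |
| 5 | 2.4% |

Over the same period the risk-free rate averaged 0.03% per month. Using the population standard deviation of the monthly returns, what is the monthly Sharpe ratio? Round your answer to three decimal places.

r̄ = (0.2 − 0.7 − 2.6 + 0.5 + 2.4) / 5 = -0.20 / 5 = -0.0400%
Population std dev = √[13.2920 / 5] = 1.6305%
Sharpe = (r̄ − rf) / σ = (-0.0400 − 0.03) / 1.6305 = -0.0700 / 1.6305 = -0.0429

-0.043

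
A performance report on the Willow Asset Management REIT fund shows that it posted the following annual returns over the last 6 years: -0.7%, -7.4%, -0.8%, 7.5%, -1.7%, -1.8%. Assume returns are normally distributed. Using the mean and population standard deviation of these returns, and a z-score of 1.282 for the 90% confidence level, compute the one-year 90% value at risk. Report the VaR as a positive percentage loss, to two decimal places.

Mean return r̄ = -4.90 / 6 = -0.8167%
Σ(r − r̄)² = (-0.7 − (-0.8167))² + (-7.4 − (-0.8167))² + (-0.8 − (-0.8167))² + … = 114.2683
population σ = √(114.2683 / 6) = √19.0447 = 4.3640%
VaR = −(r̄ − z·σ) = −(-0.8167 − 1.282 × 4.3640) = −(-6.4113) = 6.4113%

6.41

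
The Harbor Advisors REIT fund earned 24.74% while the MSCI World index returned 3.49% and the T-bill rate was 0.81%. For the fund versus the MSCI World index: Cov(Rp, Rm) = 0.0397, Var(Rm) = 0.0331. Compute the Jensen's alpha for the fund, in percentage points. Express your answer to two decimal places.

20.72

β = Cov / Var = 0.0397 / 0.0331 = 1.1994
E[R] = Rf + β(Rm − Rf) = 0.81% + 1.1994 × (3.49% − 0.81%) = 4.0244%
α = Rp − E[R] = 24.74% − 4.0244% = 20.7156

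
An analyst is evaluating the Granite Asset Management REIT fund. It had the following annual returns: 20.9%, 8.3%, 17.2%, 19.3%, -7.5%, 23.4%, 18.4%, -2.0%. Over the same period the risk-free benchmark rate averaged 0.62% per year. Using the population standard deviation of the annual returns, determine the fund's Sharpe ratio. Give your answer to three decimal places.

Mean return μ = 98.00 / 8 = 12.2500%
Population σ = √[Σ(r − μ)² / 8] = √[919.9000 / 8] = √114.9875 = 10.7232%
Sharpe = (μ − rf) / σ = (12.2500 − 0.62) / 10.7232 = 11.6300 / 10.7232 = 1.0846

1.085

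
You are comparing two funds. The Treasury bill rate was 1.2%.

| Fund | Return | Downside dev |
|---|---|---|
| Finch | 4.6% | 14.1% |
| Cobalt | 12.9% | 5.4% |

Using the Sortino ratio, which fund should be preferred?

Finch: Sortino ratio = (4.6% − 1.2%) / 14.1% = 0.241
Cobalt: Sortino ratio = (12.9% − 1.2%) / 5.4% = 2.167
Highest: Cobalt (2.167).

Cobalt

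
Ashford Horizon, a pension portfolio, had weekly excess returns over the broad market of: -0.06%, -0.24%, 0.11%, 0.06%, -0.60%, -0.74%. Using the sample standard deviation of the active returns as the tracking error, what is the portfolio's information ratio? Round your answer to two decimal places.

r̄ = (-0.06 − 0.24 + 0.11 + 0.06 − 0.6 − 0.74) / 6 = -1.470 / 6 = -0.2450%
Sample σ = √[Σ(r − r̄)² / 5] = √[0.6244 / 5] = √0.1249 = 0.3534%
IR = r̄ / tracking error = -0.2450 / 0.3534 = -0.6933

-0.69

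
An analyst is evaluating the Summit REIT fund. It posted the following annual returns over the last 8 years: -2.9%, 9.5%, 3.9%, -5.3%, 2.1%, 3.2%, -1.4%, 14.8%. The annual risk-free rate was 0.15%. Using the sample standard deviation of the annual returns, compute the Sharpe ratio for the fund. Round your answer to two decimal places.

0.43

μ = (-2.9 + 9.5 + 3.9 − 5.3 + 2.1 + 3.2 − 1.4 + 14.8) / 8 = 23.90 / 8 = 2.9875%
Sample std dev = √[306.2088 / 7] = 6.6139%
Sharpe = (μ − rf) / σ = (2.9875 − 0.15) / 6.6139 = 2.8375 / 6.6139 = 0.4290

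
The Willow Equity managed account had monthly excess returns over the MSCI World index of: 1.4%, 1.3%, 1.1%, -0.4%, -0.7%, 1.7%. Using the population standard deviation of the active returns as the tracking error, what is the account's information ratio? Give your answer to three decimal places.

r̄ = (1.4 + 1.3 + 1.1 − 0.4 − 0.7 + 1.7) / 6 = 0.7333%
Population std dev = √[5.1733 / 6] = 0.9286%
IR = r̄ / tracking error = 0.7333 / 0.9286 = 0.7897

0.790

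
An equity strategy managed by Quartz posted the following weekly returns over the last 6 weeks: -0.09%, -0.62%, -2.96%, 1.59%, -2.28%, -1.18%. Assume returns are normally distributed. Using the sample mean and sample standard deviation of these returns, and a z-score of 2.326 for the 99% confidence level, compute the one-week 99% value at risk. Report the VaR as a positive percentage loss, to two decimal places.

4.70

Mean return r̄ = -5.540 / 6 = -0.9233%
Sample σ = √[Σ(r − r̄)² / 5] = √[13.1577 / 5] = √2.6315 = 1.6222%
VaR = −(r̄ − z·σ) = −(-0.9233 − 2.326 × 1.6222) = −(-4.6965) = 4.6965%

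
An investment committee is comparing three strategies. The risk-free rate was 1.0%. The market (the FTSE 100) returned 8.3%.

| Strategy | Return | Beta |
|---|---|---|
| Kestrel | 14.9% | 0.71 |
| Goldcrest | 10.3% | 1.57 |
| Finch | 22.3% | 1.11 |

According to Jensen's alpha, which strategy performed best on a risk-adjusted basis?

Finch

Kestrel: α = 14.9% − [1.0% + 0.71 × (8.3% − 1.0%)] = 8.717
Goldcrest: α = 10.3% − [1.0% + 1.57 × (8.3% − 1.0%)] = -2.161
Finch: α = 22.3% − [1.0% + 1.11 × (8.3% − 1.0%)] = 13.197
Highest: Finch (13.197).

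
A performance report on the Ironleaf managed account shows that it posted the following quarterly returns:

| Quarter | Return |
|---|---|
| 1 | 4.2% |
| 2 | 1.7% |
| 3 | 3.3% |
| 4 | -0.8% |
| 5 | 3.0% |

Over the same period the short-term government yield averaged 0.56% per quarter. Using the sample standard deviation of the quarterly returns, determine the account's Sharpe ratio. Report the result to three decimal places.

0.886

r̄ = (4.2 + 1.7 + 3.3 − 0.8 + 3) / 5 = 11.40 / 5 = 2.2800%
Sample std dev = √[15.0680 / 4] = 1.9409%
Sharpe = (r̄ − rf) / σ = (2.2800 − 0.56) / 1.9409 = 1.7200 / 1.9409 = 0.8862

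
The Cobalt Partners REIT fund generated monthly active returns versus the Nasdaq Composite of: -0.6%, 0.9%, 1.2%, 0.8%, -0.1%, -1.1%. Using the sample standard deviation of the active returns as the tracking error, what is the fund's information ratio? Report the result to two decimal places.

0.20

Mean return r̄ = 1.10 / 6 = 0.1833%
Σ(r − r̄)² = (-0.6 − 0.1833)² + (0.9 − 0.1833)² + … = 4.2683
σ = √[4.2683 / 5] = 0.9239%
IR = r̄ / tracking error = 0.1833 / 0.9239 = 0.1984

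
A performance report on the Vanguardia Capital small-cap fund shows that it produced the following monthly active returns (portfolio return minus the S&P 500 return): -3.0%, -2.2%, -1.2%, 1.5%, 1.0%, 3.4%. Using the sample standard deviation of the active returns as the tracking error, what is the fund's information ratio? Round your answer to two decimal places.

-0.03

Mean return r̄ = -0.50 / 6 = -0.0833%
Σ(r − r̄)² = (-3 − (-0.0833))² + (-2.2 − (-0.0833))² + … = 30.0483
σ = √[30.0483 / 5] = 2.4515%
IR = r̄ / tracking error = -0.0833 / 2.4515 = -0.0340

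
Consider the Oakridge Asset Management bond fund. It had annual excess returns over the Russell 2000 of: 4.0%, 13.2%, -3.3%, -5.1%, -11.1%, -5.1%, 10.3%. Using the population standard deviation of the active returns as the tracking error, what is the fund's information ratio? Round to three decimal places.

0.050

Mean return μ = 2.90 / 7 = 0.4143%
Population σ = √[Σ(r − μ)² / 7] = √[481.2486 / 7] = √68.7498 = 8.2915%
IR = μ / tracking error = 0.4143 / 8.2915 = 0.0500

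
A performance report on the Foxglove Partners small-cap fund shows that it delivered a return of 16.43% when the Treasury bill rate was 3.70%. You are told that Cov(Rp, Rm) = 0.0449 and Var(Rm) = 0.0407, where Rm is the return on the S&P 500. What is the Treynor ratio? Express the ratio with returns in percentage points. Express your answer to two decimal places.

11.54

β = Cov / Var = 0.0449 / 0.0407 = 1.1032
Treynor = (Rp − Rf) / β = (16.43% − 3.70%) / 1.1032 = 12.73 / 1.1032 = 11.5392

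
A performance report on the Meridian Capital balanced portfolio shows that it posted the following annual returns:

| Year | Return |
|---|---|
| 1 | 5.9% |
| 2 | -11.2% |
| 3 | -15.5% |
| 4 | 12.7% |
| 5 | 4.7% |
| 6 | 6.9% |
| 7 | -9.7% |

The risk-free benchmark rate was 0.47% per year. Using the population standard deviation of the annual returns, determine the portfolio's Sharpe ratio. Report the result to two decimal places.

r̄ = (5.9 − 11.2 − 15.5 + 12.7 + 4.7 + 6.9 − 9.7) / 7 = -6.20 / 7 = -0.8857%
Σ(r − r̄)² = (5.9 − (-0.8857))² + (-11.2 − (-0.8857))² + … = 720.0886
σ = √[720.0886 / 7] = 10.1425%
Sharpe = (r̄ − rf) / σ = (-0.8857 − 0.47) / 10.1425 = -1.3557 / 10.1425 = -0.1337

-0.13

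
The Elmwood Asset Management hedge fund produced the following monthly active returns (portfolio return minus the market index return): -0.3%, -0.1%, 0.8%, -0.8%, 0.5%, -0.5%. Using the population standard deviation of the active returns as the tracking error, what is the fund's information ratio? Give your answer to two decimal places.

-0.12

r̄ = (-0.3 − 0.1 + 0.8 − 0.8 + 0.5 − 0.5) / 6 = -0.0667%
Σ(r − r̄)² = 1.8533; population σ = √(1.8533/6) = 0.5558%
IR = r̄ / tracking error = -0.0667 / 0.5558 = -0.1200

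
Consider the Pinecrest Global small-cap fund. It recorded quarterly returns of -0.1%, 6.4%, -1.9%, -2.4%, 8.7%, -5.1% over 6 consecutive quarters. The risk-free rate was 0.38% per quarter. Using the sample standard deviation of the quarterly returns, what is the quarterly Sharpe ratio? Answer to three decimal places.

μ = (-0.1 + 6.4 − 1.9 − 2.4 + 8.7 − 5.1) / 6 = 0.9333%
Σ(r − μ)² = (-0.1 − 0.9333)² + (6.4 − 0.9333)² + … = 146.8133
sample σ = √(146.8133 / 5) = √29.3627 = 5.4187%
Sharpe = (μ − rf) / σ = (0.9333 − 0.38) / 5.4187 = 0.5533 / 5.4187 = 0.1021

0.102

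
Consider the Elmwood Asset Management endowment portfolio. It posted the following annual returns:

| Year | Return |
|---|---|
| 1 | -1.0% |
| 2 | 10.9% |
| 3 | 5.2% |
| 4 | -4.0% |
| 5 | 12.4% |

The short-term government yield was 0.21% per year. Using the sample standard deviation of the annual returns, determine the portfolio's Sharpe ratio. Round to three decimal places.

r̄ = (-1 + 10.9 + 5.2 − 4 + 12.4) / 5 = 23.50 / 5 = 4.7000%
Σ(r − r̄)² = 206.1600; sample σ = √(206.1600/4) = 7.1791%
Sharpe = (r̄ − rf) / σ = (4.7000 − 0.21) / 7.1791 = 4.4900 / 7.1791 = 0.6254

0.625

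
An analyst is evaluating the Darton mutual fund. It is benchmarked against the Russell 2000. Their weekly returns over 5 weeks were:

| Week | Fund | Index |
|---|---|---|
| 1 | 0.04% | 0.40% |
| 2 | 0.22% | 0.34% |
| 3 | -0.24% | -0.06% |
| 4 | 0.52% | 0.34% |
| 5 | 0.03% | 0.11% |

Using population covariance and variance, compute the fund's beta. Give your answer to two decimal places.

r̄p = 0.1140%,  r̄m = 0.2260%
Cov = Σ(rp − r̄p)(rm − r̄m) / 5 = 0.0313
Var(rm) = Σ(rm − r̄m)² / 5 = 0.0303
β = Cov / Var = 0.0313 / 0.0303 = 1.0330

1.03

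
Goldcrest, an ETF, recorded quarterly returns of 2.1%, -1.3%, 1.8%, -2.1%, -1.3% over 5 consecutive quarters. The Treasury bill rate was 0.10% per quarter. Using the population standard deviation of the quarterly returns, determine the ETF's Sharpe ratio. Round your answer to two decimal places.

μ = (2.1 − 1.3 + 1.8 − 2.1 − 1.3) / 5 = -0.1600%
Σ(r − μ)² = (2.1 − (-0.1600))² + (-1.3 − (-0.1600))² + … = 15.3120
population σ = √(15.3120 / 5) = √3.0624 = 1.7500%
Sharpe = (μ − rf) / σ = (-0.1600 − 0.1) / 1.7500 = -0.2600 / 1.7500 = -0.1486

-0.15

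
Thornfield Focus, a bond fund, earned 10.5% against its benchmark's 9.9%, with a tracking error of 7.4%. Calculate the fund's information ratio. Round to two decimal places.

IR = (Rp − Rb) / TE = (10.5% − 9.9%) / 7.4% = 0.60% / 7.4% = 0.0811

0.08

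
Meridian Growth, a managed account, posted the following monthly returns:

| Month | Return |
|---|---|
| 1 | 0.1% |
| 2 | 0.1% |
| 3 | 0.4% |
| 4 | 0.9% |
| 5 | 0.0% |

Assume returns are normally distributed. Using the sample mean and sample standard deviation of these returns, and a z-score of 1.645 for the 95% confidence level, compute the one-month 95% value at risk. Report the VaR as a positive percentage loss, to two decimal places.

0.30

μ = (0.1 + 0.1 + 0.4 + 0.9 + 0) / 5 = 0.3000%
Σ(r − μ)² = (0.1 − 0.3000)² + (0.1 − 0.3000)² + (0.4 − 0.3000)² + … = 0.5400
σ = √[0.5400 / 4] = 0.3674%
VaR = −(μ − z·σ) = −(0.3000 − 1.645 × 0.3674) = −(-0.3044) = 0.3044%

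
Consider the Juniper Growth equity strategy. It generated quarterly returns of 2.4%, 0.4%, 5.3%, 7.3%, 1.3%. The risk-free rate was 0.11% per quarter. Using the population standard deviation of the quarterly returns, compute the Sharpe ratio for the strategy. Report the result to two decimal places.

1.25

Mean return r̄ = 16.70 / 5 = 3.3400%
Population std dev = √[33.2120 / 5] = 2.5773%
Sharpe = (r̄ − rf) / σ = (3.3400 − 0.11) / 2.5773 = 3.2300 / 2.5773 = 1.2532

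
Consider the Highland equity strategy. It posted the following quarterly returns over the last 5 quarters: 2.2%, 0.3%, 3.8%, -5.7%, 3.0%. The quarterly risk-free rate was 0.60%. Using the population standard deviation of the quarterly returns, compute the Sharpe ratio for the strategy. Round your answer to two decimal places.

0.04

r̄ = (2.2 + 0.3 + 3.8 − 5.7 + 3) / 5 = 0.7200%
Population σ = √[Σ(r − r̄)² / 5] = √[58.2680 / 5] = √11.6536 = 3.4137%
Sharpe = (r̄ − rf) / σ = (0.7200 − 0.6) / 3.4137 = 0.1200 / 3.4137 = 0.0352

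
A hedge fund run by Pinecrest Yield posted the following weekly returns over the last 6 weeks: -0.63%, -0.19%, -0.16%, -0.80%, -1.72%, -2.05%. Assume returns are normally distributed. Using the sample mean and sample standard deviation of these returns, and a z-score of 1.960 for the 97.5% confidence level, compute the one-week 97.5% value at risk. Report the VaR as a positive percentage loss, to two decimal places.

2.47

r̄ = (-0.63 − 0.19 − 0.16 − 0.8 − 1.72 − 2.05) / 6 = -0.9250%
Sample σ = √[Σ(r − r̄)² / 5] = √[3.1258 / 5] = √0.6252 = 0.7907%
VaR = −(r̄ − z·σ) = −(-0.9250 − 1.960 × 0.7907) = −(-2.4748) = 2.4748%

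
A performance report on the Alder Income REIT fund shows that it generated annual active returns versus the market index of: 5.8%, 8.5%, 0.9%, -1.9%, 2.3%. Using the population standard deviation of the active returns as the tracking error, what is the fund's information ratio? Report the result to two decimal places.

0.85

r̄ = (5.8 + 8.5 + 0.9 − 1.9 + 2.3) / 5 = 3.1200%
Σ(r − r̄)² = (5.8 − 3.1200)² + (8.5 − 3.1200)² + (0.9 − 3.1200)² + … = 66.9280
population σ = √(66.9280 / 5) = √13.3856 = 3.6586%
IR = r̄ / tracking error = 3.1200 / 3.6586 = 0.8528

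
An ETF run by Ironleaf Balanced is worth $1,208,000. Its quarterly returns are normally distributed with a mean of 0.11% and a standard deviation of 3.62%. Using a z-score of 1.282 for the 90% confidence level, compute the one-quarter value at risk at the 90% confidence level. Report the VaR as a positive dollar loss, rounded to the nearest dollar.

Return at the 90% tail: μ − z·σ = 0.11% − 1.282 × 3.62% = 0.11 − 4.64084 = -4.53084%
VaR = −(-4.53084%) × $1,208,000 = 4.53084% × $1,208,000 = $54,733

$54,733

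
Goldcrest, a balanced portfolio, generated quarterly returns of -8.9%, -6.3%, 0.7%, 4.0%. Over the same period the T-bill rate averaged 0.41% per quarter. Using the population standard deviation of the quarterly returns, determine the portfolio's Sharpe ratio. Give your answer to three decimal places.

-0.585

r̄ = (-8.9 − 6.3 + 0.7 + 4) / 4 = -10.50 / 4 = -2.6250%
Σ(r − r̄)² = (-8.9 − (-2.6250))² + (-6.3 − (-2.6250))² + (0.7 − (-2.6250))² + … = 107.8275
population σ = √(107.8275 / 4) = √26.9569 = 5.1920%
Sharpe = (r̄ − rf) / σ = (-2.6250 − 0.41) / 5.1920 = -3.0350 / 5.1920 = -0.5846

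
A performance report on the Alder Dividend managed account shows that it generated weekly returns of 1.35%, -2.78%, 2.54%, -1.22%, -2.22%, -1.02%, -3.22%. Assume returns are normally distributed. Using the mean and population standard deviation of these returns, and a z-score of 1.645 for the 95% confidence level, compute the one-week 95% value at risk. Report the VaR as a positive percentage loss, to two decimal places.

4.21

r̄ = (1.35 − 2.78 + 2.54 − 1.22 − 2.22 − 1.02 − 3.22) / 7 = -6.570 / 7 = -0.9386%
Σ(r − r̄)² = 27.6617; population σ = √(27.6617/7) = 1.9879%
VaR = −(r̄ − z·σ) = −(-0.9386 − 1.645 × 1.9879) = −(-4.2087) = 4.2087%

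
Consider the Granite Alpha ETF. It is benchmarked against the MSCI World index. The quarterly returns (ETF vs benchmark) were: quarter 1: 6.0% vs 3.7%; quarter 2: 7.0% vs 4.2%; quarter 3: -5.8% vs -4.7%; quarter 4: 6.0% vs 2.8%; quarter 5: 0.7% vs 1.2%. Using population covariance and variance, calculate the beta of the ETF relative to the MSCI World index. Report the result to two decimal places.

r̄p = 2.7800%,  r̄m = 1.4400%
Cov = Σ(rp − r̄p)(rm − r̄m) / 5 = 15.2968
Var(rm) = Σ(rm − r̄m)² / 5 = 10.4664
β = Cov / Var = 15.2968 / 10.4664 = 1.4615

1.46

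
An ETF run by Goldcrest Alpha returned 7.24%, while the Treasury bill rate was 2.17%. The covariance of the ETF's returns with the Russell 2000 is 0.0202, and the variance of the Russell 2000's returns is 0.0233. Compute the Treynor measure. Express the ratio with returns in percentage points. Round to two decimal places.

β = Cov / Var = 0.0202 / 0.0233 = 0.8670
Treynor = (Rp − Rf) / β = (7.24% − 2.17%) / 0.8670 = 5.07 / 0.8670 = 5.8478

5.85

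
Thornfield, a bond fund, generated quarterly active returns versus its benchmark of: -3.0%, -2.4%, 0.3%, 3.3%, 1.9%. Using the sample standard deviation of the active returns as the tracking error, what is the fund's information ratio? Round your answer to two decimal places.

0.01

r̄ = (-3 − 2.4 + 0.3 + 3.3 + 1.9) / 5 = 0.10 / 5 = 0.0200%
Σ(r − r̄)² = (-3 − 0.0200)² + (-2.4 − 0.0200)² + (0.3 − 0.0200)² + … = 29.3480
sample σ = √(29.3480 / 4) = √7.3370 = 2.7087%
IR = r̄ / tracking error = 0.0200 / 2.7087 = 0.0074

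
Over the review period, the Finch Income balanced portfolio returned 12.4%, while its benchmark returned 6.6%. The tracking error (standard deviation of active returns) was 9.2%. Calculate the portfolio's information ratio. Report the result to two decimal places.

0.63

IR = (Rp − Rb) / TE = (12.4% − 6.6%) / 9.2% = 5.80% / 9.2% = 0.6304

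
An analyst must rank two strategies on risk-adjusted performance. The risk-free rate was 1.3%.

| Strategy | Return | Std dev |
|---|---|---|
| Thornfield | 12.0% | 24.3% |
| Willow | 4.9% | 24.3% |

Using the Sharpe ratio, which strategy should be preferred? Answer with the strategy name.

Thornfield

Thornfield: Sharpe ratio = (12.0% − 1.3%) / 24.3% = 0.440
Willow: Sharpe ratio = (4.9% − 1.3%) / 24.3% = 0.148
Highest: Thornfield (0.440).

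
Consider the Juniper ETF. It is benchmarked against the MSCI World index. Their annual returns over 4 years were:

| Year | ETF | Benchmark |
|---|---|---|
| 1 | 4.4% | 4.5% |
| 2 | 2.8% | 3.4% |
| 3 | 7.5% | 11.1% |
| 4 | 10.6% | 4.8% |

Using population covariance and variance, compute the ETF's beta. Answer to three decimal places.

0.354

r̄p = 6.3250%,  r̄m = 5.9500%
Cov = Σ(rp − r̄p)(rm − r̄m) / 4 = 3.2288
Var(rm) = Σ(rm − r̄m)² / 4 = 9.1125
β = Cov / Var = 3.2288 / 9.1125 = 0.3543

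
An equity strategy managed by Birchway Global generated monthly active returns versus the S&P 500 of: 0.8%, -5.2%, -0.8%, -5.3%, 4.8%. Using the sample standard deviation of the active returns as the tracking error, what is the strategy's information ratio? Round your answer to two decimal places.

Mean return r̄ = -5.70 / 5 = -1.1400%
Σ(r − r̄)² = 72.9520; sample σ = √(72.9520/4) = 4.2706%
IR = r̄ / tracking error = -1.1400 / 4.2706 = -0.2669

-0.27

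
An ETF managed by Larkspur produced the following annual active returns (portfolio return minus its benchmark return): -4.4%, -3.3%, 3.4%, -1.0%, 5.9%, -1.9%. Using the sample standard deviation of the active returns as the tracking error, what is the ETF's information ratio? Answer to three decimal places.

Mean return μ = -1.30 / 6 = -0.2167%
Sample std dev = √[80.9483 / 5] = 4.0236%
IR = μ / tracking error = -0.2167 / 4.0236 = -0.0539

-0.054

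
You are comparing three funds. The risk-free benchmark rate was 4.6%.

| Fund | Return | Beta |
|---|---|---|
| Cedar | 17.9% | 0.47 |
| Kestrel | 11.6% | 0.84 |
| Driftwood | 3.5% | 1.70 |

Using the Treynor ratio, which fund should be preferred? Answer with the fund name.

Cedar: Treynor = (17.9% − 4.6%) / 0.47 = 28.298
Kestrel: Treynor = (11.6% − 4.6%) / 0.84 = 8.333
Driftwood: Treynor = (3.5% − 4.6%) / 1.70 = -0.647
Highest: Cedar (28.298).

Cedar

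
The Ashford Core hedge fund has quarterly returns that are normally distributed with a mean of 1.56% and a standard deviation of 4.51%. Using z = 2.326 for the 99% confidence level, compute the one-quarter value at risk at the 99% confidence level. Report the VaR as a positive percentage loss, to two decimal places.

8.93

VaR (as % loss) = −(μ − z·σ) = −(1.56% − 2.326 × 4.51%) = −(-8.93026%) = 8.93026%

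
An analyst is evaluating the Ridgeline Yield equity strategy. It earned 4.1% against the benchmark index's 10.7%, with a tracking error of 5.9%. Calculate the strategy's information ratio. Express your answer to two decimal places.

-1.12

IR = (Rp − Rb) / TE = (4.1% − 10.7%) / 5.9% = -6.60% / 5.9% = -1.1186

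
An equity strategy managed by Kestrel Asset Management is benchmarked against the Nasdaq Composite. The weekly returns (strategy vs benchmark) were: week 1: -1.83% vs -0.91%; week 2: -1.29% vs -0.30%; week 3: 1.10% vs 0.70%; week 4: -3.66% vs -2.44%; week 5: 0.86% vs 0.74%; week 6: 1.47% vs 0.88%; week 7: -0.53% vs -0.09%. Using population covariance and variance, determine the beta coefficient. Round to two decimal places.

r̄p = -0.5543%,  r̄m = -0.2029%
Cov = Σ(rp − r̄p)(rm − r̄m) / 7 = 1.8490
Var(rm) = Σ(rm − r̄m)² / 7 = 1.2005
β = Cov / Var = 1.8490 / 1.2005 = 1.5402

1.54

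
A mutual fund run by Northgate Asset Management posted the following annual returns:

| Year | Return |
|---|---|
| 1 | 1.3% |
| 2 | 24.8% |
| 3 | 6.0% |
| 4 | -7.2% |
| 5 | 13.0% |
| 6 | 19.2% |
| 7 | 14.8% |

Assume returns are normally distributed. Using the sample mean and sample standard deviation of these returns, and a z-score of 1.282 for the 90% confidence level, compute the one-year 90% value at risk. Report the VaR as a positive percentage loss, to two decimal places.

r̄ = (1.3 + 24.8 + 6 − 7.2 + 13 + 19.2 + 14.8) / 7 = 10.2714%
Σ(r − r̄)² = (1.3 − 10.2714)² + (24.8 − 10.2714)² + (6 − 10.2714)² + … = 722.7343
σ = √[722.7343 / 6] = 10.9752%
VaR = −(r̄ − z·σ) = −(10.2714 − 1.282 × 10.9752) = −(-3.7988) = 3.7988%

3.80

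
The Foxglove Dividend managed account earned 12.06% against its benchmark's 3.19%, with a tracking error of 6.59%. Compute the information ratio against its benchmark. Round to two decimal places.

1.35

IR = (Rp − Rb) / TE = (12.06% − 3.19%) / 6.59% = 8.87% / 6.59% = 1.3460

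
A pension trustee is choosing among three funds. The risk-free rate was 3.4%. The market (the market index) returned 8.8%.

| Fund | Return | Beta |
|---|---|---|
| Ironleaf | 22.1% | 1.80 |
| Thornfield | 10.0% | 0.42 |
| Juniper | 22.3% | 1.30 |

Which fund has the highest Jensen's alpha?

Ironleaf: α = 22.1% − [3.4% + 1.80 × (8.8% − 3.4%)] = 8.980
Thornfield: α = 10.0% − [3.4% + 0.42 × (8.8% − 3.4%)] = 4.332
Juniper: α = 22.3% − [3.4% + 1.30 × (8.8% − 3.4%)] = 11.880
Highest: Juniper (11.880).

Juniper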